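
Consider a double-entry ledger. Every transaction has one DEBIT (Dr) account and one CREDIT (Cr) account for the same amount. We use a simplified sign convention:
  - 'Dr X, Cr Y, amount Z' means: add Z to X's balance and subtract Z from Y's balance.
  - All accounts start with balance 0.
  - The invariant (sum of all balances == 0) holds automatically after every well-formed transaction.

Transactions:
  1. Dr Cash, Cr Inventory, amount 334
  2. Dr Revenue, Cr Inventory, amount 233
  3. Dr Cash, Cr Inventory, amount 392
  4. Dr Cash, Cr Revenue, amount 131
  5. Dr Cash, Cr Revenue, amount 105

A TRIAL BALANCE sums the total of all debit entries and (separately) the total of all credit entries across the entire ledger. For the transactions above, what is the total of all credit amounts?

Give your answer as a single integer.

Txn 1: credit+=334
Txn 2: credit+=233
Txn 3: credit+=392
Txn 4: credit+=131
Txn 5: credit+=105
Total credits = 1195

Answer: 1195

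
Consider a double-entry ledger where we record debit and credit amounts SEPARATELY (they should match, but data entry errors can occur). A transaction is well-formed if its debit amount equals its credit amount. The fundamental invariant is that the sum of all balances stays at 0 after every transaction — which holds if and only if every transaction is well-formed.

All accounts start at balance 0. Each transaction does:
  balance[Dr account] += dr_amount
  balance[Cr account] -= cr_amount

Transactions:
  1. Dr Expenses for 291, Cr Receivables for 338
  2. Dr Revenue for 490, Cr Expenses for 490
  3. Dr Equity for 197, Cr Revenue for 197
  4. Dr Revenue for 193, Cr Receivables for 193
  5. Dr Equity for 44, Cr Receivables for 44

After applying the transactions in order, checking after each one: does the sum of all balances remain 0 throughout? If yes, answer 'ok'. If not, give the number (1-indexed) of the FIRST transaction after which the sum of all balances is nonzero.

After txn 1: dr=291 cr=338 sum_balances=-47
After txn 2: dr=490 cr=490 sum_balances=-47
After txn 3: dr=197 cr=197 sum_balances=-47
After txn 4: dr=193 cr=193 sum_balances=-47
After txn 5: dr=44 cr=44 sum_balances=-47

Answer: 1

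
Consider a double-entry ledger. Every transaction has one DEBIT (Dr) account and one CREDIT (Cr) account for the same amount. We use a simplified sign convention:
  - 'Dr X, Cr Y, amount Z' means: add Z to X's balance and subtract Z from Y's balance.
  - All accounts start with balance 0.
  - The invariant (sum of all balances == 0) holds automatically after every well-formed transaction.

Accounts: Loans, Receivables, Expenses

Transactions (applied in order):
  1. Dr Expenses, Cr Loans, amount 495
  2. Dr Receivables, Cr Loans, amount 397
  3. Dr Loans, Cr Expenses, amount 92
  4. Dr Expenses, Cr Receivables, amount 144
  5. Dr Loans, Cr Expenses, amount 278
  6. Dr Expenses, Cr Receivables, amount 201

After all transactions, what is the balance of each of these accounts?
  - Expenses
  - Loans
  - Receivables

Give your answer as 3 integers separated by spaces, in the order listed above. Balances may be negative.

After txn 1 (Dr Expenses, Cr Loans, amount 495): Expenses=495 Loans=-495
After txn 2 (Dr Receivables, Cr Loans, amount 397): Expenses=495 Loans=-892 Receivables=397
After txn 3 (Dr Loans, Cr Expenses, amount 92): Expenses=403 Loans=-800 Receivables=397
After txn 4 (Dr Expenses, Cr Receivables, amount 144): Expenses=547 Loans=-800 Receivables=253
After txn 5 (Dr Loans, Cr Expenses, amount 278): Expenses=269 Loans=-522 Receivables=253
After txn 6 (Dr Expenses, Cr Receivables, amount 201): Expenses=470 Loans=-522 Receivables=52

Answer: 470 -522 52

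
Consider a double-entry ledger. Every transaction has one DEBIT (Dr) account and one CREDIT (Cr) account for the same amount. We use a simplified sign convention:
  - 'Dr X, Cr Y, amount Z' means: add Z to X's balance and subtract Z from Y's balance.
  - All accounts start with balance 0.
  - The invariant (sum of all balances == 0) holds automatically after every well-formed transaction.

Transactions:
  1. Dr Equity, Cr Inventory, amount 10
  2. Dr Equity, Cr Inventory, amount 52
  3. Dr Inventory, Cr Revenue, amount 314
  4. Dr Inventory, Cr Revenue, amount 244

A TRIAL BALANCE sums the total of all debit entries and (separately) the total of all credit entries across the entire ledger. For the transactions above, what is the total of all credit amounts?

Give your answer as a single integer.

Answer: 620

Derivation:
Txn 1: credit+=10
Txn 2: credit+=52
Txn 3: credit+=314
Txn 4: credit+=244
Total credits = 620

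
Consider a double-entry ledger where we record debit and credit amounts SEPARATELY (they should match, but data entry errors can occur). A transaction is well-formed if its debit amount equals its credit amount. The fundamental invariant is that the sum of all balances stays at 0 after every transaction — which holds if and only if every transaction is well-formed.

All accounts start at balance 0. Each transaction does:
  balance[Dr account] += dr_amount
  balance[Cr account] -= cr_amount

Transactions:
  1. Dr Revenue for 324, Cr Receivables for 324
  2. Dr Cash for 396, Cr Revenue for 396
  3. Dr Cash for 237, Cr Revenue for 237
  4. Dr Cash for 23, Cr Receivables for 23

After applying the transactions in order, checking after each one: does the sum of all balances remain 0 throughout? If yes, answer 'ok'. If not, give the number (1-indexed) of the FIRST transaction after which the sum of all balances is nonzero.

Answer: ok

Derivation:
After txn 1: dr=324 cr=324 sum_balances=0
After txn 2: dr=396 cr=396 sum_balances=0
After txn 3: dr=237 cr=237 sum_balances=0
After txn 4: dr=23 cr=23 sum_balances=0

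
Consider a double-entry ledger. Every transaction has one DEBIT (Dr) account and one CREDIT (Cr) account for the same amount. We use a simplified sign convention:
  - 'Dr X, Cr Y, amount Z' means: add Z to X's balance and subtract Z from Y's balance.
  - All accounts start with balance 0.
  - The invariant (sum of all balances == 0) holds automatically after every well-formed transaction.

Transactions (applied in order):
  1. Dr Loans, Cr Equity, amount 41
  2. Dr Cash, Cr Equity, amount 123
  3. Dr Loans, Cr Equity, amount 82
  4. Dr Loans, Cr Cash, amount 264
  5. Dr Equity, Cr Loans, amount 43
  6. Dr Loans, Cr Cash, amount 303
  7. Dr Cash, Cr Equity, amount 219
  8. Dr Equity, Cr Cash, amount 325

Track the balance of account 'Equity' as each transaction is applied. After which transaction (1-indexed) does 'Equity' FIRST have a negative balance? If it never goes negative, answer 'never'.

After txn 1: Equity=-41

Answer: 1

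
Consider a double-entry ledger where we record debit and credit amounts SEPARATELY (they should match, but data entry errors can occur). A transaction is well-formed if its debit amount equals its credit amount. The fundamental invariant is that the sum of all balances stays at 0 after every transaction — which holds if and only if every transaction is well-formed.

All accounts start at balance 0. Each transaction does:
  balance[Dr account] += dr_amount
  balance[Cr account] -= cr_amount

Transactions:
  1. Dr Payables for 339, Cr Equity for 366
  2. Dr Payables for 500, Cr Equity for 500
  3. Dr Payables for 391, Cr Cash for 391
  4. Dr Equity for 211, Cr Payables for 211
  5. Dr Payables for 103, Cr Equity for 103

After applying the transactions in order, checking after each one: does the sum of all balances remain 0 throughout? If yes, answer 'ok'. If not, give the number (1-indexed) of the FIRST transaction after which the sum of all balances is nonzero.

After txn 1: dr=339 cr=366 sum_balances=-27
After txn 2: dr=500 cr=500 sum_balances=-27
After txn 3: dr=391 cr=391 sum_balances=-27
After txn 4: dr=211 cr=211 sum_balances=-27
After txn 5: dr=103 cr=103 sum_balances=-27

Answer: 1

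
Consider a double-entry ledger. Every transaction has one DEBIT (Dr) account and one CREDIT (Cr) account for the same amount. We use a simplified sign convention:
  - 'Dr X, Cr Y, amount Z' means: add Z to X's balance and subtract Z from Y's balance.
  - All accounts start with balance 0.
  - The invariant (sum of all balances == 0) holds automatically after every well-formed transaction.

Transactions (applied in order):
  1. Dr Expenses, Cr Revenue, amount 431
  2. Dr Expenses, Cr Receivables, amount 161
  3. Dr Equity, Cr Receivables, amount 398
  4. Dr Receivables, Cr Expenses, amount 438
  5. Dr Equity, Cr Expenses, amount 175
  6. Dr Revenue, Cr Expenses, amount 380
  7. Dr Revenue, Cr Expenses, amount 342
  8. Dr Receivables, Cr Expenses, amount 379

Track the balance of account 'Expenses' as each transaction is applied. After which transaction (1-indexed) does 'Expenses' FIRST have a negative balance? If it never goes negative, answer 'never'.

After txn 1: Expenses=431
After txn 2: Expenses=592
After txn 3: Expenses=592
After txn 4: Expenses=154
After txn 5: Expenses=-21

Answer: 5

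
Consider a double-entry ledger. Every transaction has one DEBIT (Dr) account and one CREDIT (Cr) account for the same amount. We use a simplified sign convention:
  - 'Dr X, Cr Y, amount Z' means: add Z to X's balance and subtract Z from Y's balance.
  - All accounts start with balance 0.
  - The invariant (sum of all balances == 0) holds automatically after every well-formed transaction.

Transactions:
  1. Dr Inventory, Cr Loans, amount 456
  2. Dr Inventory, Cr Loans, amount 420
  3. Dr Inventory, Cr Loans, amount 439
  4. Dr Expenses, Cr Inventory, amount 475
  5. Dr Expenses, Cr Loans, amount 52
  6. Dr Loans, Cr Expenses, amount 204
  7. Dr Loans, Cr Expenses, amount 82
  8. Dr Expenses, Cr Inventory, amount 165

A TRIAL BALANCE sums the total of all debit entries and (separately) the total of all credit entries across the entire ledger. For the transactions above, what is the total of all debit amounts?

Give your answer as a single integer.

Txn 1: debit+=456
Txn 2: debit+=420
Txn 3: debit+=439
Txn 4: debit+=475
Txn 5: debit+=52
Txn 6: debit+=204
Txn 7: debit+=82
Txn 8: debit+=165
Total debits = 2293

Answer: 2293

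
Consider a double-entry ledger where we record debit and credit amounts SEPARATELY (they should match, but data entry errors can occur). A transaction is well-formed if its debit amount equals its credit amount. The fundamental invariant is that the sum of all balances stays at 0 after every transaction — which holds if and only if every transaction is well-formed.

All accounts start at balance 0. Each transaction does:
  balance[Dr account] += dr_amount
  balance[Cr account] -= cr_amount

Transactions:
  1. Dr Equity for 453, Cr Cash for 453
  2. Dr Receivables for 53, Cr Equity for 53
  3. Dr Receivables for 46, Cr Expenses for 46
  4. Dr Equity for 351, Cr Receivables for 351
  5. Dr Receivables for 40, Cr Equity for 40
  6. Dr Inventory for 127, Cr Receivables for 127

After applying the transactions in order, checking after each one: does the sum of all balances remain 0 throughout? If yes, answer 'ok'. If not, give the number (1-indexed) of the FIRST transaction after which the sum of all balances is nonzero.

Answer: ok

Derivation:
After txn 1: dr=453 cr=453 sum_balances=0
After txn 2: dr=53 cr=53 sum_balances=0
After txn 3: dr=46 cr=46 sum_balances=0
After txn 4: dr=351 cr=351 sum_balances=0
After txn 5: dr=40 cr=40 sum_balances=0
After txn 6: dr=127 cr=127 sum_balances=0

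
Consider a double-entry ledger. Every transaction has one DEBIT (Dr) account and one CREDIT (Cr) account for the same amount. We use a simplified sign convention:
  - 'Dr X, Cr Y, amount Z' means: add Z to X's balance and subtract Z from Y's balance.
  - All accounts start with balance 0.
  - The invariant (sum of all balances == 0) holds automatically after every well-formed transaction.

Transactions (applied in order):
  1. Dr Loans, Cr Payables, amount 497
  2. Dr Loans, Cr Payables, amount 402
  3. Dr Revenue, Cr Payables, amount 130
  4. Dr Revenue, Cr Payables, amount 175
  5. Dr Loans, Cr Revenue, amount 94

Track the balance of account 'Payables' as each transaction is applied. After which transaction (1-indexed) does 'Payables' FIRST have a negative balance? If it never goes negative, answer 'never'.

After txn 1: Payables=-497

Answer: 1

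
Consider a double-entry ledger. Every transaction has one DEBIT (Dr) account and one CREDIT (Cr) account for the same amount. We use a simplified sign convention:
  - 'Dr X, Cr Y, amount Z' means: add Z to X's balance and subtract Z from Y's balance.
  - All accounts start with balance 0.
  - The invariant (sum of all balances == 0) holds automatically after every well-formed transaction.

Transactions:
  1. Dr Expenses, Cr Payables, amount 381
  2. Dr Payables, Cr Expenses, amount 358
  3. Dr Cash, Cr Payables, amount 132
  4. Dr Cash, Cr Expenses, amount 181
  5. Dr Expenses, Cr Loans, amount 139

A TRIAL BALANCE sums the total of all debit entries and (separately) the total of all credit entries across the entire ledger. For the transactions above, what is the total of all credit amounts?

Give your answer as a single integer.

Answer: 1191

Derivation:
Txn 1: credit+=381
Txn 2: credit+=358
Txn 3: credit+=132
Txn 4: credit+=181
Txn 5: credit+=139
Total credits = 1191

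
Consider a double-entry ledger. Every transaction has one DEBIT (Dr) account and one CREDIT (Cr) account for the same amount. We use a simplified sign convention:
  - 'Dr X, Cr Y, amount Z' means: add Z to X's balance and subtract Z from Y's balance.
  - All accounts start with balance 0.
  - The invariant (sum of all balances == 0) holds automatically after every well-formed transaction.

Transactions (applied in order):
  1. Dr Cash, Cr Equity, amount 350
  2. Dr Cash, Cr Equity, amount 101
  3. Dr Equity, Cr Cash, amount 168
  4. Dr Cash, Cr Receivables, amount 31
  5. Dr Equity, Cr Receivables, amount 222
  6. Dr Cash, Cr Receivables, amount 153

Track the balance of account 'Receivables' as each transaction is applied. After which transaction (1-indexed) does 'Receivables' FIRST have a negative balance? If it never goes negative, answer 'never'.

Answer: 4

Derivation:
After txn 1: Receivables=0
After txn 2: Receivables=0
After txn 3: Receivables=0
After txn 4: Receivables=-31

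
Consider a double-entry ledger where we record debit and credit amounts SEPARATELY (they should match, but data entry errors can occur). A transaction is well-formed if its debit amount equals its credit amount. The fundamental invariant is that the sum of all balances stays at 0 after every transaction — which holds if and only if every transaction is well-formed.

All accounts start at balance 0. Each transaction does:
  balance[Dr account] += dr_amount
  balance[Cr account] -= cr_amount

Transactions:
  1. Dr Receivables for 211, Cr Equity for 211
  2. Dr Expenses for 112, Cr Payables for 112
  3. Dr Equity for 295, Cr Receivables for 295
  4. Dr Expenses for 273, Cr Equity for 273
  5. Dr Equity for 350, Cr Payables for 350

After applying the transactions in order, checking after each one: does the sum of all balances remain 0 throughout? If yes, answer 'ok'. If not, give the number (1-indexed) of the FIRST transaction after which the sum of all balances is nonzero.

Answer: ok

Derivation:
After txn 1: dr=211 cr=211 sum_balances=0
After txn 2: dr=112 cr=112 sum_balances=0
After txn 3: dr=295 cr=295 sum_balances=0
After txn 4: dr=273 cr=273 sum_balances=0
After txn 5: dr=350 cr=350 sum_balances=0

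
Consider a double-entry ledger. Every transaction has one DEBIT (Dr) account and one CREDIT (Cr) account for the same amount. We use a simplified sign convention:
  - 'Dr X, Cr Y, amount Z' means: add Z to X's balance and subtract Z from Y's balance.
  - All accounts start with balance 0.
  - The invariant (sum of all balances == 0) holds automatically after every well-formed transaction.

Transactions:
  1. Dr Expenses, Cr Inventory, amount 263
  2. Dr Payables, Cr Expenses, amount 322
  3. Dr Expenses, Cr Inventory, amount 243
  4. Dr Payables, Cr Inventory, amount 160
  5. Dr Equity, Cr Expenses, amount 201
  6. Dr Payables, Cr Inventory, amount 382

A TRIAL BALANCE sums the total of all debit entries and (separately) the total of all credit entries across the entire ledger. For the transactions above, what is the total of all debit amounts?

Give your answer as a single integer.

Txn 1: debit+=263
Txn 2: debit+=322
Txn 3: debit+=243
Txn 4: debit+=160
Txn 5: debit+=201
Txn 6: debit+=382
Total debits = 1571

Answer: 1571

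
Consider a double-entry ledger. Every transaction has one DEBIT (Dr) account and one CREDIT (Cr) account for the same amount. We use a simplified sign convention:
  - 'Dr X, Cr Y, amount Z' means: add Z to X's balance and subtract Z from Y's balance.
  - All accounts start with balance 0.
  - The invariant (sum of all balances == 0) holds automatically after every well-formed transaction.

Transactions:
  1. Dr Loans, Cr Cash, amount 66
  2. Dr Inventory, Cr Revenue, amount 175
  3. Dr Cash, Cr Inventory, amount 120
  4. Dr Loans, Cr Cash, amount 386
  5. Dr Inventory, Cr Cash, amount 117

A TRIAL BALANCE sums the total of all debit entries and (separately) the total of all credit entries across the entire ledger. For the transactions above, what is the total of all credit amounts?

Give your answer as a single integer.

Txn 1: credit+=66
Txn 2: credit+=175
Txn 3: credit+=120
Txn 4: credit+=386
Txn 5: credit+=117
Total credits = 864

Answer: 864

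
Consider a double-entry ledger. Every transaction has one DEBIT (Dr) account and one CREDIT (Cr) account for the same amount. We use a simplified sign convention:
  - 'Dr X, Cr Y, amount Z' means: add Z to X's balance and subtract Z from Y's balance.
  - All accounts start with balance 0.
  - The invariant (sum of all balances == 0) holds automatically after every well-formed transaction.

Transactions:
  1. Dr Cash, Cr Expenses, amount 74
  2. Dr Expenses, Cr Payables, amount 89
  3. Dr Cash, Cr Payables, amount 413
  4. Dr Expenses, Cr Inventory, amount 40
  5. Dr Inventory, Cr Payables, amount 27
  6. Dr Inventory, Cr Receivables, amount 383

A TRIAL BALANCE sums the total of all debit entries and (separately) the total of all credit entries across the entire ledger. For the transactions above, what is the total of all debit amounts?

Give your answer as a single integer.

Answer: 1026

Derivation:
Txn 1: debit+=74
Txn 2: debit+=89
Txn 3: debit+=413
Txn 4: debit+=40
Txn 5: debit+=27
Txn 6: debit+=383
Total debits = 1026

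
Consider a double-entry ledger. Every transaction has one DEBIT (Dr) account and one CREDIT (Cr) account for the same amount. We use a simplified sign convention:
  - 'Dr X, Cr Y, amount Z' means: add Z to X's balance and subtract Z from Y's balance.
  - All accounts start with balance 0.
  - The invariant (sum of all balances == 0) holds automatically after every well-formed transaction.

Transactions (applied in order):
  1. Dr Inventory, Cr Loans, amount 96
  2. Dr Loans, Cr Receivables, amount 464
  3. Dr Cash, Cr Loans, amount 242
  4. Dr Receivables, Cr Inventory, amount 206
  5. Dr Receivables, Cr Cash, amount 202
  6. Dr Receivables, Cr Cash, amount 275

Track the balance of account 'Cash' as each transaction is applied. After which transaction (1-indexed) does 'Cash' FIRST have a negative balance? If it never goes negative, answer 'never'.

Answer: 6

Derivation:
After txn 1: Cash=0
After txn 2: Cash=0
After txn 3: Cash=242
After txn 4: Cash=242
After txn 5: Cash=40
After txn 6: Cash=-235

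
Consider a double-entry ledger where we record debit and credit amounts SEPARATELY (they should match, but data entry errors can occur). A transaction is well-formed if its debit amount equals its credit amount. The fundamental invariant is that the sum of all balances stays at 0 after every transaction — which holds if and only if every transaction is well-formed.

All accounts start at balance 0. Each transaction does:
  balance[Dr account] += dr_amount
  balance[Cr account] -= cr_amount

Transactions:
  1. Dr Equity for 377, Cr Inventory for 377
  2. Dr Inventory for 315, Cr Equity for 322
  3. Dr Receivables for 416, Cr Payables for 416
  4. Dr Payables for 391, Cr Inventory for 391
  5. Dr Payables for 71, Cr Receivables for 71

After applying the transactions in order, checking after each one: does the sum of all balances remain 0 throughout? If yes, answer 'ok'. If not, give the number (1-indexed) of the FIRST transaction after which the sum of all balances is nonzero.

Answer: 2

Derivation:
After txn 1: dr=377 cr=377 sum_balances=0
After txn 2: dr=315 cr=322 sum_balances=-7
After txn 3: dr=416 cr=416 sum_balances=-7
After txn 4: dr=391 cr=391 sum_balances=-7
After txn 5: dr=71 cr=71 sum_balances=-7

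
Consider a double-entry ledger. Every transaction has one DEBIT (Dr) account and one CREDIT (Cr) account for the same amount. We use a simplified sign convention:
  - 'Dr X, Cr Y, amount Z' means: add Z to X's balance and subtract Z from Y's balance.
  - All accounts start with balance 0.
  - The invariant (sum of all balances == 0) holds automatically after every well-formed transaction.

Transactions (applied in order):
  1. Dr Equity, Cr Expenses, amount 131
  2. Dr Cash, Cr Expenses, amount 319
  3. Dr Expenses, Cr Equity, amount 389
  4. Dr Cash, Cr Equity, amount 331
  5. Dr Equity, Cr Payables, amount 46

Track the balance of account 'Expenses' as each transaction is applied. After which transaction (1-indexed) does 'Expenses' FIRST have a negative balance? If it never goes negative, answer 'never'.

Answer: 1

Derivation:
After txn 1: Expenses=-131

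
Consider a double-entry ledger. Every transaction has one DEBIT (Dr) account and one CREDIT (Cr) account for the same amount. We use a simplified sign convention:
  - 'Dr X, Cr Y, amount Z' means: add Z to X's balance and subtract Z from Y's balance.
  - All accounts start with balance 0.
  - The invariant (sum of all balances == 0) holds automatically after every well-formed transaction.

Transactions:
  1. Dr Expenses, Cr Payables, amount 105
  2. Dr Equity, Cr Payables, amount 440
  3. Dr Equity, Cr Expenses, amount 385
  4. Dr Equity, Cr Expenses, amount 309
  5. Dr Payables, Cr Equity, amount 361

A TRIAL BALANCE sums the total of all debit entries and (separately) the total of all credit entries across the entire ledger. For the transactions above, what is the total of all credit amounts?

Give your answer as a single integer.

Txn 1: credit+=105
Txn 2: credit+=440
Txn 3: credit+=385
Txn 4: credit+=309
Txn 5: credit+=361
Total credits = 1600

Answer: 1600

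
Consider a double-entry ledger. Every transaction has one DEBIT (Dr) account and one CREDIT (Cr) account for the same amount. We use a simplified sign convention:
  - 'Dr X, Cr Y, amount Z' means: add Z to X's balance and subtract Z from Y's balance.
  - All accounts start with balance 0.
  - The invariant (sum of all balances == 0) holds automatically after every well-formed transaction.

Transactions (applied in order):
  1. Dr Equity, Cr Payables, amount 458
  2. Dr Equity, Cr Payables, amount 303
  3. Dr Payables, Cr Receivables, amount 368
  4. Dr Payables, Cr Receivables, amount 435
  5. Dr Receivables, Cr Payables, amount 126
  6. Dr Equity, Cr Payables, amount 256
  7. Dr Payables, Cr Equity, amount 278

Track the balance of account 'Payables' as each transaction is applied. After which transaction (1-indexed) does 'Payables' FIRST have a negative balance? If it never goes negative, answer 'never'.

After txn 1: Payables=-458

Answer: 1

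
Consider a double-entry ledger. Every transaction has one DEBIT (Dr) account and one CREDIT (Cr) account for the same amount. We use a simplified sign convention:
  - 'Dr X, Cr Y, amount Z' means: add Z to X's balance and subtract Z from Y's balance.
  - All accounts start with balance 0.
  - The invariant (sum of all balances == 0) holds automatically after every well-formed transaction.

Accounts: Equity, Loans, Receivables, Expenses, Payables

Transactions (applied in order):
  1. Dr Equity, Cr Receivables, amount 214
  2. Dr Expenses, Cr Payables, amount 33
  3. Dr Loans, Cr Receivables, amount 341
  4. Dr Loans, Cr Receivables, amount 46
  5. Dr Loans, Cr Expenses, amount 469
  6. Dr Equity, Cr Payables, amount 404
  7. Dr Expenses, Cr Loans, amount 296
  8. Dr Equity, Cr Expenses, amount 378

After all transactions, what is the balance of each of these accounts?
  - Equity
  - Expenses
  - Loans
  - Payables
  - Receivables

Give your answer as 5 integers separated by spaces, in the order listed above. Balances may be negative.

After txn 1 (Dr Equity, Cr Receivables, amount 214): Equity=214 Receivables=-214
After txn 2 (Dr Expenses, Cr Payables, amount 33): Equity=214 Expenses=33 Payables=-33 Receivables=-214
After txn 3 (Dr Loans, Cr Receivables, amount 341): Equity=214 Expenses=33 Loans=341 Payables=-33 Receivables=-555
After txn 4 (Dr Loans, Cr Receivables, amount 46): Equity=214 Expenses=33 Loans=387 Payables=-33 Receivables=-601
After txn 5 (Dr Loans, Cr Expenses, amount 469): Equity=214 Expenses=-436 Loans=856 Payables=-33 Receivables=-601
After txn 6 (Dr Equity, Cr Payables, amount 404): Equity=618 Expenses=-436 Loans=856 Payables=-437 Receivables=-601
After txn 7 (Dr Expenses, Cr Loans, amount 296): Equity=618 Expenses=-140 Loans=560 Payables=-437 Receivables=-601
After txn 8 (Dr Equity, Cr Expenses, amount 378): Equity=996 Expenses=-518 Loans=560 Payables=-437 Receivables=-601

Answer: 996 -518 560 -437 -601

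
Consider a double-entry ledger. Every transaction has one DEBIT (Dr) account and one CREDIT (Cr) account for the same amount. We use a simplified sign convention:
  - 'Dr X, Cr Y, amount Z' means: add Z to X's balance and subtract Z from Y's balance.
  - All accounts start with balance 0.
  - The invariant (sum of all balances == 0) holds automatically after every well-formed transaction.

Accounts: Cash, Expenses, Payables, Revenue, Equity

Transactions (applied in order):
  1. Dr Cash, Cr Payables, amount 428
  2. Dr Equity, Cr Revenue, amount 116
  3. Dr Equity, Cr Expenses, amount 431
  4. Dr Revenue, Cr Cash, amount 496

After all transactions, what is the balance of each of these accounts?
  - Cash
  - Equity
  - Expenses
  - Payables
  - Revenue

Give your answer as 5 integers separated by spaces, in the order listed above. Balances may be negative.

After txn 1 (Dr Cash, Cr Payables, amount 428): Cash=428 Payables=-428
After txn 2 (Dr Equity, Cr Revenue, amount 116): Cash=428 Equity=116 Payables=-428 Revenue=-116
After txn 3 (Dr Equity, Cr Expenses, amount 431): Cash=428 Equity=547 Expenses=-431 Payables=-428 Revenue=-116
After txn 4 (Dr Revenue, Cr Cash, amount 496): Cash=-68 Equity=547 Expenses=-431 Payables=-428 Revenue=380

Answer: -68 547 -431 -428 380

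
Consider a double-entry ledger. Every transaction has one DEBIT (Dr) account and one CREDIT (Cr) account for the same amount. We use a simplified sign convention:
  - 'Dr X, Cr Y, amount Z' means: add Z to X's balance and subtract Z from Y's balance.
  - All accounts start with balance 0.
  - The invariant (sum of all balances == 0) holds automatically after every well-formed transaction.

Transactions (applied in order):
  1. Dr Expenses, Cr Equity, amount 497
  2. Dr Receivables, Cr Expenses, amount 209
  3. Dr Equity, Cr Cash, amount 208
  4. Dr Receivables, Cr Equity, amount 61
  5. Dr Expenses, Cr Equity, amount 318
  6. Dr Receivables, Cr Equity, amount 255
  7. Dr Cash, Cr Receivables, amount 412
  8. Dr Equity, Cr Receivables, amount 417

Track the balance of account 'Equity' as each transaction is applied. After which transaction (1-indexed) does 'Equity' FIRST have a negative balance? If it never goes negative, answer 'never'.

After txn 1: Equity=-497

Answer: 1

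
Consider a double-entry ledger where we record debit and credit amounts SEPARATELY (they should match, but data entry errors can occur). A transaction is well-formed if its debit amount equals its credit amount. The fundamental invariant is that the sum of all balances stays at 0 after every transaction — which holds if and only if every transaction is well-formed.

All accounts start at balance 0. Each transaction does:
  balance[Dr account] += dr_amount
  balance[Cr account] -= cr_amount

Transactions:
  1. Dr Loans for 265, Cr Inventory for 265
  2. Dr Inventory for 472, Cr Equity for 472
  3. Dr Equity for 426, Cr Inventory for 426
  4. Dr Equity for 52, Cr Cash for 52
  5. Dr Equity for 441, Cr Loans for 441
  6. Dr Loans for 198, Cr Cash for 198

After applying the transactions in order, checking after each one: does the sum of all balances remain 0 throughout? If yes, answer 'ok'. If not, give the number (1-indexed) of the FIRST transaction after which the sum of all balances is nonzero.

After txn 1: dr=265 cr=265 sum_balances=0
After txn 2: dr=472 cr=472 sum_balances=0
After txn 3: dr=426 cr=426 sum_balances=0
After txn 4: dr=52 cr=52 sum_balances=0
After txn 5: dr=441 cr=441 sum_balances=0
After txn 6: dr=198 cr=198 sum_balances=0

Answer: ok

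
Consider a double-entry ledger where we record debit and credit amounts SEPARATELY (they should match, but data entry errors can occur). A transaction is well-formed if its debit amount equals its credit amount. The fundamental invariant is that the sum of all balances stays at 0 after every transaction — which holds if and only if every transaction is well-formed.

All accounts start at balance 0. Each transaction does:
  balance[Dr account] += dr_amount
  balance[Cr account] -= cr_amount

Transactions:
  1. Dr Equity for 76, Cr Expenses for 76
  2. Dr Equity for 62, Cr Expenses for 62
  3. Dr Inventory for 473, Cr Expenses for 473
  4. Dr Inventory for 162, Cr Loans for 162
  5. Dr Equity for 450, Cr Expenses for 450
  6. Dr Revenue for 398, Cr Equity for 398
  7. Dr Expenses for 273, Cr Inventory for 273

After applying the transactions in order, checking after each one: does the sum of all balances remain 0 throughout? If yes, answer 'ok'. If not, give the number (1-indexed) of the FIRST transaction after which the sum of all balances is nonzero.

Answer: ok

Derivation:
After txn 1: dr=76 cr=76 sum_balances=0
After txn 2: dr=62 cr=62 sum_balances=0
After txn 3: dr=473 cr=473 sum_balances=0
After txn 4: dr=162 cr=162 sum_balances=0
After txn 5: dr=450 cr=450 sum_balances=0
After txn 6: dr=398 cr=398 sum_balances=0
After txn 7: dr=273 cr=273 sum_balances=0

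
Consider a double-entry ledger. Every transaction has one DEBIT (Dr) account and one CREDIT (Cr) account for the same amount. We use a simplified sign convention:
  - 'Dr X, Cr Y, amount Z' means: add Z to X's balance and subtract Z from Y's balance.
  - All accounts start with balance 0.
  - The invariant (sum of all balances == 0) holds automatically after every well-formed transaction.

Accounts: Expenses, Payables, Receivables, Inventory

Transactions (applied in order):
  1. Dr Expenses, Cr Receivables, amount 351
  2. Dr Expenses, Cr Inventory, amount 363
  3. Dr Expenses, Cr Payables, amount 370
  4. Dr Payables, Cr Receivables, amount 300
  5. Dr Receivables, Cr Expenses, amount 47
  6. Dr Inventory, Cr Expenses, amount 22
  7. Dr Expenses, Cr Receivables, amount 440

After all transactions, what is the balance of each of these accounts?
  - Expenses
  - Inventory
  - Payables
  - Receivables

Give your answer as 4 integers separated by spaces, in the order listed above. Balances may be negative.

After txn 1 (Dr Expenses, Cr Receivables, amount 351): Expenses=351 Receivables=-351
After txn 2 (Dr Expenses, Cr Inventory, amount 363): Expenses=714 Inventory=-363 Receivables=-351
After txn 3 (Dr Expenses, Cr Payables, amount 370): Expenses=1084 Inventory=-363 Payables=-370 Receivables=-351
After txn 4 (Dr Payables, Cr Receivables, amount 300): Expenses=1084 Inventory=-363 Payables=-70 Receivables=-651
After txn 5 (Dr Receivables, Cr Expenses, amount 47): Expenses=1037 Inventory=-363 Payables=-70 Receivables=-604
After txn 6 (Dr Inventory, Cr Expenses, amount 22): Expenses=1015 Inventory=-341 Payables=-70 Receivables=-604
After txn 7 (Dr Expenses, Cr Receivables, amount 440): Expenses=1455 Inventory=-341 Payables=-70 Receivables=-1044

Answer: 1455 -341 -70 -1044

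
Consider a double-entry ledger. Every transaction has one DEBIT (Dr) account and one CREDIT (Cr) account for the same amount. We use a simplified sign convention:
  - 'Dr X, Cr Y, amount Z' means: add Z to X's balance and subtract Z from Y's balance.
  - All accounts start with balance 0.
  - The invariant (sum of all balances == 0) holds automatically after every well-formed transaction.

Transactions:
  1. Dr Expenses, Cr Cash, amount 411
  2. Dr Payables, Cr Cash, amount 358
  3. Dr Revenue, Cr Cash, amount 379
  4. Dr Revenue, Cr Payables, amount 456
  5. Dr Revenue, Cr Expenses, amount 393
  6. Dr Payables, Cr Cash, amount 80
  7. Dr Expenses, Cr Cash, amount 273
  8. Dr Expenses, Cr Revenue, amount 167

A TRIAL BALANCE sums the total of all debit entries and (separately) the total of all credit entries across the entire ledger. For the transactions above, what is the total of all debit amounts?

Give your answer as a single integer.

Txn 1: debit+=411
Txn 2: debit+=358
Txn 3: debit+=379
Txn 4: debit+=456
Txn 5: debit+=393
Txn 6: debit+=80
Txn 7: debit+=273
Txn 8: debit+=167
Total debits = 2517

Answer: 2517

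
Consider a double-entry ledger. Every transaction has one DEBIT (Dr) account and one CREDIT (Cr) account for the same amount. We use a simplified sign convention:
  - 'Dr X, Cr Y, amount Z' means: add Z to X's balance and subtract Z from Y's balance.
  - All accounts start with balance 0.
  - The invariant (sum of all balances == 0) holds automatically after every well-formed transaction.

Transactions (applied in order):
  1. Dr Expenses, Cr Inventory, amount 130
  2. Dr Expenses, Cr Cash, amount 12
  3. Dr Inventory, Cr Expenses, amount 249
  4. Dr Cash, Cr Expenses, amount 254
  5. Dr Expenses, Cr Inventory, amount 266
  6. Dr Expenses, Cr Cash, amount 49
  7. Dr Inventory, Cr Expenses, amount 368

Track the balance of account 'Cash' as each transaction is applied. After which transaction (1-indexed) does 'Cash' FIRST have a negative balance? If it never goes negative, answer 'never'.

After txn 1: Cash=0
After txn 2: Cash=-12

Answer: 2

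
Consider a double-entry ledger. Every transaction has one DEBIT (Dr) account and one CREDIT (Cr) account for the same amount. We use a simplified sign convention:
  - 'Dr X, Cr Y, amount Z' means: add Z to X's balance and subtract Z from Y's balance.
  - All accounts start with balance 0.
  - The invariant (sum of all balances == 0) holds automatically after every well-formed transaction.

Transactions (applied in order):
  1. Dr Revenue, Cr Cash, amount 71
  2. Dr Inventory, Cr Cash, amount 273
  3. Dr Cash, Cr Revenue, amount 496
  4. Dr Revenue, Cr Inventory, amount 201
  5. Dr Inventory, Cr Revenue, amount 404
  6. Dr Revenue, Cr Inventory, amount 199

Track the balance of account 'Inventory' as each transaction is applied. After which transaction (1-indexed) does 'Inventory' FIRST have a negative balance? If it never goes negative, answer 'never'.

After txn 1: Inventory=0
After txn 2: Inventory=273
After txn 3: Inventory=273
After txn 4: Inventory=72
After txn 5: Inventory=476
After txn 6: Inventory=277

Answer: never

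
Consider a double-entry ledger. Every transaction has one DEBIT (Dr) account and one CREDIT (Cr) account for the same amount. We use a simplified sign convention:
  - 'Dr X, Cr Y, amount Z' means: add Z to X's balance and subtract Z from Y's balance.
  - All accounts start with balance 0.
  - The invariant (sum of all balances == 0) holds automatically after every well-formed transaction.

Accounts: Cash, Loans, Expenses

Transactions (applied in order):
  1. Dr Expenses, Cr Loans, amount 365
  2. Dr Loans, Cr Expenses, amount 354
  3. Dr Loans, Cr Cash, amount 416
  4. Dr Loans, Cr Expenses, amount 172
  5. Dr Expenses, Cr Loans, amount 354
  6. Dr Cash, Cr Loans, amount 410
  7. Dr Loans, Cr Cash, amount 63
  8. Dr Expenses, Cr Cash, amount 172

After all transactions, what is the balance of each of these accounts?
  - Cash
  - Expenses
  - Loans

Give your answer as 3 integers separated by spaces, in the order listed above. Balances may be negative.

After txn 1 (Dr Expenses, Cr Loans, amount 365): Expenses=365 Loans=-365
After txn 2 (Dr Loans, Cr Expenses, amount 354): Expenses=11 Loans=-11
After txn 3 (Dr Loans, Cr Cash, amount 416): Cash=-416 Expenses=11 Loans=405
After txn 4 (Dr Loans, Cr Expenses, amount 172): Cash=-416 Expenses=-161 Loans=577
After txn 5 (Dr Expenses, Cr Loans, amount 354): Cash=-416 Expenses=193 Loans=223
After txn 6 (Dr Cash, Cr Loans, amount 410): Cash=-6 Expenses=193 Loans=-187
After txn 7 (Dr Loans, Cr Cash, amount 63): Cash=-69 Expenses=193 Loans=-124
After txn 8 (Dr Expenses, Cr Cash, amount 172): Cash=-241 Expenses=365 Loans=-124

Answer: -241 365 -124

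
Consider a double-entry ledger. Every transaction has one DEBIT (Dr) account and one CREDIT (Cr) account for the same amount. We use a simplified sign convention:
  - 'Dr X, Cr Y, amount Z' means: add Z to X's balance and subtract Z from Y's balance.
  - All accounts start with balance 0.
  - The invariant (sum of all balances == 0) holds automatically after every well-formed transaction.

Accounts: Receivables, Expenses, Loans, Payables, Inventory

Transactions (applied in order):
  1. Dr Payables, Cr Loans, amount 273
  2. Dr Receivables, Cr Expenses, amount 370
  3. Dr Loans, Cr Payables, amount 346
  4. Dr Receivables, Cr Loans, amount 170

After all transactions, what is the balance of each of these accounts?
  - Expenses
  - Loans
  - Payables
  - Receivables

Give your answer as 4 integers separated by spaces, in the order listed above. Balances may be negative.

After txn 1 (Dr Payables, Cr Loans, amount 273): Loans=-273 Payables=273
After txn 2 (Dr Receivables, Cr Expenses, amount 370): Expenses=-370 Loans=-273 Payables=273 Receivables=370
After txn 3 (Dr Loans, Cr Payables, amount 346): Expenses=-370 Loans=73 Payables=-73 Receivables=370
After txn 4 (Dr Receivables, Cr Loans, amount 170): Expenses=-370 Loans=-97 Payables=-73 Receivables=540

Answer: -370 -97 -73 540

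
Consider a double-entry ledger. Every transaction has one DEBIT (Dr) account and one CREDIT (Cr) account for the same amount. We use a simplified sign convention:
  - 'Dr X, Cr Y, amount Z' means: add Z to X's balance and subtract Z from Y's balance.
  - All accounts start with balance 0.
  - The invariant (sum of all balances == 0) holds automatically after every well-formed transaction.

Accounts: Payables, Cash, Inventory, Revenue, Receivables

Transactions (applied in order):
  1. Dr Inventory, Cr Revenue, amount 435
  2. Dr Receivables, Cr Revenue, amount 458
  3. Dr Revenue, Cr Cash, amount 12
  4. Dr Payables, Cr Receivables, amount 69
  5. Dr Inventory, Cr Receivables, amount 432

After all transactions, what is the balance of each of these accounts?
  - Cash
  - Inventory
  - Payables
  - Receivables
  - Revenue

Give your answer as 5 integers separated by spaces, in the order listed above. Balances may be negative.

Answer: -12 867 69 -43 -881

Derivation:
After txn 1 (Dr Inventory, Cr Revenue, amount 435): Inventory=435 Revenue=-435
After txn 2 (Dr Receivables, Cr Revenue, amount 458): Inventory=435 Receivables=458 Revenue=-893
After txn 3 (Dr Revenue, Cr Cash, amount 12): Cash=-12 Inventory=435 Receivables=458 Revenue=-881
After txn 4 (Dr Payables, Cr Receivables, amount 69): Cash=-12 Inventory=435 Payables=69 Receivables=389 Revenue=-881
After txn 5 (Dr Inventory, Cr Receivables, amount 432): Cash=-12 Inventory=867 Payables=69 Receivables=-43 Revenue=-881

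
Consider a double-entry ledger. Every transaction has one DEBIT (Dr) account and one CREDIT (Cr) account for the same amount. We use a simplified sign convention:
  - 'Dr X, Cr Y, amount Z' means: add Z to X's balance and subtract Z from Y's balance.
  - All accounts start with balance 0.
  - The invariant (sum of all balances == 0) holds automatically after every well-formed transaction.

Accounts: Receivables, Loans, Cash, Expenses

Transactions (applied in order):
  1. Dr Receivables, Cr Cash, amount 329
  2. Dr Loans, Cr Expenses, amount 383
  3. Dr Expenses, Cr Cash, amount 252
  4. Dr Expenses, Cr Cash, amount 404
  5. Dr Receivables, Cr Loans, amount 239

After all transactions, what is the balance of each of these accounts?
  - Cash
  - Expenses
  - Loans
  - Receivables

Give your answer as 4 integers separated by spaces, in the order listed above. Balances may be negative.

Answer: -985 273 144 568

Derivation:
After txn 1 (Dr Receivables, Cr Cash, amount 329): Cash=-329 Receivables=329
After txn 2 (Dr Loans, Cr Expenses, amount 383): Cash=-329 Expenses=-383 Loans=383 Receivables=329
After txn 3 (Dr Expenses, Cr Cash, amount 252): Cash=-581 Expenses=-131 Loans=383 Receivables=329
After txn 4 (Dr Expenses, Cr Cash, amount 404): Cash=-985 Expenses=273 Loans=383 Receivables=329
After txn 5 (Dr Receivables, Cr Loans, amount 239): Cash=-985 Expenses=273 Loans=144 Receivables=568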